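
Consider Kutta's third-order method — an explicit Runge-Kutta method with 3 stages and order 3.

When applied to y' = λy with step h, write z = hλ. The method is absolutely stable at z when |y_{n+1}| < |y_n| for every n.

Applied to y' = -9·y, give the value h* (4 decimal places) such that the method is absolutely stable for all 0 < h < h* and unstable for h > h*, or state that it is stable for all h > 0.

(-2.5127,0); λ=-9 ⇒ h* = 0.2792.

On y'=λy, z=hλ:
  order 3, 3-stage ⇒ R(z)=1+z+z^2/2+z^3/6
  (e.g. R(-1.05)=0.30831, |R|=0.30831)

Solve |R(x)|<1 on ℝ⁻.
x=-1.05: |R|=0.3083
|R(-1.94)|=0.2751 |R(-1.49)|=0.0687 |R(-1.45)|=0.0931
Bisect:
  x_lo=-3.3088 |R|=2.8724  x_hi=-0.1108 |R|=0.8951
  mid=-1.70983 |R|=0.08119 →hi
  mid=-2.50934 |R|=0.99441 →hi
  mid=-2.90909 |R|=1.78088 →lo
  mid=-2.70922 |R|=1.35350 →lo
  mid=-2.60928 |R|=1.16592 →lo
  mid=-2.55931 |R|=1.07822 →lo
  mid=-2.53433 |R|=1.03584 →lo
  ...
  [-2.51285,-2.51266] ⇒ x*=-2.5127
Interval (-2.5127, 0).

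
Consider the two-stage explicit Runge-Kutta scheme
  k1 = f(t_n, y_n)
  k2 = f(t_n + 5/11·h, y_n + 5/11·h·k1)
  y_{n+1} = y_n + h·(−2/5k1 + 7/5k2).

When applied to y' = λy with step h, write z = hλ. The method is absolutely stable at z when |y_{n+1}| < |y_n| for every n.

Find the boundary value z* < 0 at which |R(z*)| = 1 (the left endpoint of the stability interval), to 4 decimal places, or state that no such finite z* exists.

Set f=λy, z=hλ:
  k1=λy_n ⇒ h·k1=z·y_n;  k2=λ(1+5/11z)y_n ⇒ h·k2=z(1+5/11z)y_n
  y_{n+1}/y_n = 1 − 2/5z + 7/5z(1+5/11z) = 1 + z + 7/11z²
  R(z) = 1 + z + 7/11z².

Find x<0 with |R(x)|<1.
x=-0.71: |R|=0.6108
R=1: x+7/11x²=0 ⇒ x=−11/7=-1.5714; min R=1−1/(4·7/11)=0.6071>−1
Confirm numerically:
  x=-1.317: |R|=0.78677 <1
  x=-1.222: |R|=0.72827 <1
  x=-0.801: |R|=0.60729 <1
  x=-1.855: |R|=1.33474 >1
  x=-1.612: |R|=1.04162 >1
Interval (-1.5714, 0).

left endpoint -1.5714.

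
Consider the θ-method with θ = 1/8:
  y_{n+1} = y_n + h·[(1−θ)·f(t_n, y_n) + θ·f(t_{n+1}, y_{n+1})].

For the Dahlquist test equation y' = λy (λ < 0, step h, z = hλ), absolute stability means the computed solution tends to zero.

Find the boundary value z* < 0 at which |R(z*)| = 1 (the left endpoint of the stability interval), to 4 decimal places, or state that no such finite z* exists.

left endpoint -2.6667.

With y'=λy (z=hλ):
  y_{n+1} = y_n + z·[7/8·y_n + 1/8·y_{n+1}] ⇒ (1 − 1/8z)y_{n+1} = (1 + 7/8z)y_n
  ⇒ R(z) = (1 + 7/8z)/(1 − 1/8z).

Solve |R(x)|<1 on ℝ⁻.
x=-1.12: |R|=0.0175
R=−1: 1+7/8x = −1+1/8x ⇒ -3/4x=2 ⇒ x=2/(-3/4)=-2.6667
Confirm numerically:
  x=-2.053: |R|=0.63374 <1
  x=-2.028: |R|=0.61787 <1
  x=-1.618: |R|=0.34581 <1
  x=-3.256: |R|=1.31414 >1
  x=-2.736: |R|=1.03875 >1
So |R|<1 on (-2.6667, 0).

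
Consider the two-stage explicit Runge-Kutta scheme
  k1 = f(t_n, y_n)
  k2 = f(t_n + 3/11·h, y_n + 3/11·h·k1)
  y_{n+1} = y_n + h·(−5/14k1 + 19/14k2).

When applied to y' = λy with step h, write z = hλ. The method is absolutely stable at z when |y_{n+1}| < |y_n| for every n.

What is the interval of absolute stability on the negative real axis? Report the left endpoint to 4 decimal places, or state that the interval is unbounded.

z∈(-2.7018,0).

On y'=λy, z=hλ:
  k1=λy_n ⇒ h·k1=z·y_n;  k2=λ(1+3/11z)y_n ⇒ h·k2=z(1+3/11z)y_n
  y_{n+1}/y_n = 1 − 5/14z + 19/14z(1+3/11z) = 1 + z + 57/154z²
  so R(z) = 1 + z + 57/154z².

Find x<0 with |R(x)|<1.
x=-0.89: |R|=0.4032
R=1: x+57/154x²=0 ⇒ x=−154/57=-2.7018; min R=1−1/(4·57/154)=0.3246>−1
Confirm numerically:
  x=-2.439: |R|=0.76280 <1
  x=-1.709: |R|=0.37203 <1
  x=-1.351: |R|=0.32456 <1
  x=-3.104: |R|=1.46213 >1
  x=-2.902: |R|=1.21509 >1
Interval (-2.7018, 0).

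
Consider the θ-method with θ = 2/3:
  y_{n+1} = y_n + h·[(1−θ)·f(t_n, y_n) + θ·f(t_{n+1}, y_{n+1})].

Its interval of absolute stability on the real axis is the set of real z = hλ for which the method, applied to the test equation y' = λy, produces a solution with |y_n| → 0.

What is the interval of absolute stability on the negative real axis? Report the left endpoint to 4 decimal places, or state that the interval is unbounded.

interval (−∞, 0).

On y'=λy, z=hλ:
  y_{n+1} = y_n + z·[1/3·y_n + 2/3·y_{n+1}] ⇒ (1 − 2/3z)y_{n+1} = (1 + 1/3z)y_n
  Hence R(z) = (1 + 1/3z)/(1 − 2/3z).

Boundary: |R(x)|=1, x<0.
x=-0.85: |R|=0.4574
x=-2: |R|=0.1429
x=-10: |R|=0.3043
x=-100: |R|=0.4778
θ=2/3≥1/2 ⇒ |1+1/3x|<|1−2/3x| ∀x<0 ⇒ stable on all of ℝ⁻.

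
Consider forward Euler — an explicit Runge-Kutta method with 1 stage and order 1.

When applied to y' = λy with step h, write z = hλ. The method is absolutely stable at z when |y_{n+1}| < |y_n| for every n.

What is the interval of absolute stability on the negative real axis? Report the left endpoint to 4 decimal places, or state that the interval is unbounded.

With y'=λy (z=hλ):
  order 1, 1-stage ⇒ R(z)=1+z
  (e.g. R(-0.9)=0.10000, |R|=0.10000)

Find x<0 with |R(x)|<1.
x=-0.9: |R|=0.1000
|R(-1.63)|=0.6300 |R(-0.8)|=0.2000 |R(-0.73)|=0.2700
Bisect:
  x_lo=-2.7910 |R|=1.7910  x_hi=-0.2995 |R|=0.7005
  mid=-1.54530 |R|=0.54530 →hi
  mid=-2.16817 |R|=1.16817 →lo
  mid=-1.85673 |R|=0.85673 →hi
  mid=-2.01245 |R|=1.01245 →lo
  mid=-1.93459 |R|=0.93459 →hi
  mid=-1.97352 |R|=0.97352 →hi
  mid=-1.99299 |R|=0.99299 →hi
  ...
  [-2.00014,-1.99998] ⇒ x*=-2.0000
So |R|<1 on (-2.0000, 0).

(-2.0000, 0).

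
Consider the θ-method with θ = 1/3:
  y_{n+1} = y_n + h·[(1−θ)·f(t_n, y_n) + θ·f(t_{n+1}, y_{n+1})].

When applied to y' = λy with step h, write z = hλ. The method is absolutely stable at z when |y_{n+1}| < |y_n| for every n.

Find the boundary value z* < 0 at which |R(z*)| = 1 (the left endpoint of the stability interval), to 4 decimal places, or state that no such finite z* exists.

On y'=λy, z=hλ:
  y_{n+1} = y_n + z·[2/3·y_n + 1/3·y_{n+1}] ⇒ (1 − 1/3z)y_{n+1} = (1 + 2/3z)y_n
  ⇒ R(z) = (1 + 2/3z)/(1 − 1/3z).

Need |R(x)|<1, x<0.
x=-1.62: |R|=0.0519
R=−1: 1+2/3x = −1+1/3x ⇒ -1/3x=2 ⇒ x=2/(-1/3)=-6.0000
Confirm numerically:
  x=-5.373: |R|=0.92512 <1
  x=-5.045: |R|=0.88129 <1
  x=-4.777: |R|=0.84274 <1
  x=-4.117: |R|=0.73542 <1
  x=-6.550: |R|=1.05759 >1
  x=-6.372: |R|=1.03969 >1
So |R|<1 on (-6.0000, 0).

left endpoint -6.0000.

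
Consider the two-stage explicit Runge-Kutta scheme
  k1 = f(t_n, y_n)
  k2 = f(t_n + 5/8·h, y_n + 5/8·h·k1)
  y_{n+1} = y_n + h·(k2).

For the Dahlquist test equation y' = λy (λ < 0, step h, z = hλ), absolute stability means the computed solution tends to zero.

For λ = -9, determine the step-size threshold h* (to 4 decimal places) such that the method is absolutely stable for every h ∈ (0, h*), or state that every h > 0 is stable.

Test eqn y'=λy, z=hλ:
  k1=λy_n ⇒ h·k1=z·y_n;  k2=λ(1+5/8z)y_n ⇒ h·k2=z(1+5/8z)y_n
  y_{n+1}/y_n = 1 + z(1+5/8z) = 1 + z + 5/8z²
  ⇒ R(z) = 1 + z + 5/8z².

Solve |R(x)|<1 on ℝ⁻.
x=-0.83: |R|=0.6006
R=1: x+5/8x²=0 ⇒ x=−8/5=-1.6000; min R=1−1/(4·5/8)=0.6000>−1
Confirm numerically:
  x=-1.576: |R|=0.97636 <1
  x=-1.464: |R|=0.87556 <1
  x=-1.154: |R|=0.67832 <1
  x=-1.002: |R|=0.62550 <1
  x=-2.146: |R|=1.73232 >1
  x=-2.053: |R|=1.58126 >1
  x=-1.866: |R|=1.31022 >1
So |R|<1 on (-1.6000, 0).

(-1.6000,0); λ=-9 ⇒ h* = (8/5)/9 = 0.1778.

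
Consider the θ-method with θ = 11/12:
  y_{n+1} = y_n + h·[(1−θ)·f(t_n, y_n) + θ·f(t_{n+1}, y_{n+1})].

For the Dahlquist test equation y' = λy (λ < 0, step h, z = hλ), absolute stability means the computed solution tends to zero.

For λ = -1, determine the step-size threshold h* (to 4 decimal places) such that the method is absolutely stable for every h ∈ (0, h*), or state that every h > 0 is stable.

Set f=λy, z=hλ:
  y_{n+1} = y_n + z·[1/12·y_n + 11/12·y_{n+1}] ⇒ (1 − 11/12z)y_{n+1} = (1 + 1/12z)y_n
  ⇒ R(z) = (1 + 1/12z)/(1 − 11/12z).

Find x<0 with |R(x)|<1.
x=-0.99: |R|=0.4810
x=-2: |R|=0.2941
x=-10: |R|=0.0164
x=-100: |R|=0.0791
θ=11/12≥1/2 ⇒ |1+1/12x|<|1−11/12x| ∀x<0 ⇒ unbounded interval.

interval (−∞, 0). Any h>0 works for λ=-1.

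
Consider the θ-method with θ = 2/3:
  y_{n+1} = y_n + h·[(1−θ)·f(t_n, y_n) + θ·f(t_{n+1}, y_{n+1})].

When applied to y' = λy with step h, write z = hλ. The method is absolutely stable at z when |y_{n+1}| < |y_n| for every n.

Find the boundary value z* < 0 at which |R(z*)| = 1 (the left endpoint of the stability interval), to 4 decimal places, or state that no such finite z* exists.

(−∞, 0) — no finite endpoint.

With y'=λy (z=hλ):
  y_{n+1} = y_n + z·[1/3·y_n + 2/3·y_{n+1}] ⇒ (1 − 2/3z)y_{n+1} = (1 + 1/3z)y_n
  so R(z) = (1 + 1/3z)/(1 − 2/3z).

Boundary: |R(x)|=1, x<0.
x=-1.5: |R|=0.2500
x=-2: |R|=0.1429
x=-10: |R|=0.3043
x=-100: |R|=0.4778
θ=2/3≥1/2 ⇒ |1+1/3x|<|1−2/3x| ∀x<0 ⇒ interval (−∞,0).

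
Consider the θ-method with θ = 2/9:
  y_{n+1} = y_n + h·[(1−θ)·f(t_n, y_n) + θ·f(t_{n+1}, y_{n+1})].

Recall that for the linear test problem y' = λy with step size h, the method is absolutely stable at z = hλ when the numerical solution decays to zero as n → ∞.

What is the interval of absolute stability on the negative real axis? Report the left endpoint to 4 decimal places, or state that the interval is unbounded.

(-3.6000, 0).

With y'=λy (z=hλ):
  y_{n+1} = y_n + z·[7/9·y_n + 2/9·y_{n+1}] ⇒ (1 − 2/9z)y_{n+1} = (1 + 7/9z)y_n
  ⇒ R(z) = (1 + 7/9z)/(1 − 2/9z).

Solve |R(x)|<1 on ℝ⁻.
x=-1.34: |R|=0.0325
R=−1: 1+7/9x = −1+2/9x ⇒ -5/9x=2 ⇒ x=2/(-5/9)=-3.6000
Confirm numerically:
  x=-3.219: |R|=0.87660 <1
  x=-3.021: |R|=0.80754 <1
  x=-2.203: |R|=0.47896 <1
  x=-3.798: |R|=1.05965 >1
  x=-3.645: |R|=1.01381 >1
Interval (-3.6000, 0).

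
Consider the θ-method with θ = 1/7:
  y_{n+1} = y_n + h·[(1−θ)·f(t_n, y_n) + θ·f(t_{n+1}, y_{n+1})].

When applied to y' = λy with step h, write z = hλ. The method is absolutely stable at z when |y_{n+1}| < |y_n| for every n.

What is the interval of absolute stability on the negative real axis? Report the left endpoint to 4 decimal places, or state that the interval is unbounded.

On y'=λy, z=hλ:
  y_{n+1} = y_n + z·[6/7·y_n + 1/7·y_{n+1}] ⇒ (1 − 1/7z)y_{n+1} = (1 + 6/7z)y_n
  Hence R(z) = (1 + 6/7z)/(1 − 1/7z).

Solve |R(x)|<1 on ℝ⁻.
x=-1.27: |R|=0.0750
R=−1: 1+6/7x = −1+1/7x ⇒ -5/7x=2 ⇒ x=2/(-5/7)=-2.8000
Confirm numerically:
  x=-2.482: |R|=0.83231 <1
  x=-2.362: |R|=0.76608 <1
  x=-1.524: |R|=0.25153 <1
  x=-2.949: |R|=1.07488 >1
  x=-2.942: |R|=1.07141 >1
  x=-2.860: |R|=1.03043 >1
So |R|<1 on (-2.8000, 0).

(-2.8000, 0).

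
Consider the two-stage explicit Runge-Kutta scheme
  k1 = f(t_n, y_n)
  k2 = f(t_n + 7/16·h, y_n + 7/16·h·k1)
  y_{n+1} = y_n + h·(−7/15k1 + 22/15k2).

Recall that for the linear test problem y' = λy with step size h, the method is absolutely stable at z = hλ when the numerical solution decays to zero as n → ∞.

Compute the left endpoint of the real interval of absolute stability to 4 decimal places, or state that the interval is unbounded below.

left endpoint -1.5584.

With y'=λy (z=hλ):
  k1=λy_n ⇒ h·k1=z·y_n;  k2=λ(1+7/16z)y_n ⇒ h·k2=z(1+7/16z)y_n
  y_{n+1}/y_n = 1 − 7/15z + 22/15z(1+7/16z) = 1 + z + 77/120z²
  ⇒ R(z) = 1 + z + 77/120z².

Boundary: |R(x)|=1, x<0.
x=-0.86: |R|=0.6146
R=1: x+77/120x²=0 ⇒ x=−120/77=-1.5584; min R=1−1/(4·77/120)=0.6104>−1
Confirm numerically:
  x=-1.380: |R|=0.84199 <1
  x=-1.319: |R|=0.79735 <1
  x=-1.240: |R|=0.74663 <1
  x=-1.022: |R|=0.64821 <1
  x=-2.035: |R|=1.62229 >1
  x=-1.898: |R|=1.41354 >1
  x=-1.747: |R|=1.21137 >1
So |R|<1 on (-1.5584, 0).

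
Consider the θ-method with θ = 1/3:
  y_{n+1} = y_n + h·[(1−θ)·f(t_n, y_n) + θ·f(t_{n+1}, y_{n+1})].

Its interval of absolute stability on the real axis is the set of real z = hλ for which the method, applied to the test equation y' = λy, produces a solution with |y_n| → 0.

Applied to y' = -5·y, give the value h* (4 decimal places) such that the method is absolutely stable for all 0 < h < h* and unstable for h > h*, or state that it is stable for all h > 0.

(-6.0000,0); λ=-5 ⇒ h* = (6)/5 = 1.2000.

With y'=λy (z=hλ):
  y_{n+1} = y_n + z·[2/3·y_n + 1/3·y_{n+1}] ⇒ (1 − 1/3z)y_{n+1} = (1 + 2/3z)y_n
  R(z) = (1 + 2/3z)/(1 − 1/3z).

Need |R(x)|<1, x<0.
x=-1.19: |R|=0.1480
R=−1: 1+2/3x = −1+1/3x ⇒ -1/3x=2 ⇒ x=2/(-1/3)=-6.0000
Confirm numerically:
  x=-4.537: |R|=0.80589 <1
  x=-3.446: |R|=0.60379 <1
  x=-2.708: |R|=0.42327 <1
  x=-2.502: |R|=0.36423 <1
  x=-6.329: |R|=1.03527 >1
  x=-6.241: |R|=1.02608 >1
  x=-6.201: |R|=1.02185 >1
Stable set (-6.0000, 0).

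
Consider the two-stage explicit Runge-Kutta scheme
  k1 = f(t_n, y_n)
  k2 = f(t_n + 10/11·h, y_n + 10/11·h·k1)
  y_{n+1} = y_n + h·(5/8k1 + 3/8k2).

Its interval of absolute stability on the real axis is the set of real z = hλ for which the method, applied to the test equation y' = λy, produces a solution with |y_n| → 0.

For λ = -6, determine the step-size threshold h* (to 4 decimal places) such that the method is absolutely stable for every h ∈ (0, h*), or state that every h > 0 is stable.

On y'=λy, z=hλ:
  k1=λy_n ⇒ h·k1=z·y_n;  k2=λ(1+10/11z)y_n ⇒ h·k2=z(1+10/11z)y_n
  y_{n+1}/y_n = 1 + 5/8z + 3/8z(1+10/11z) = 1 + z + 15/44z²
  R(z) = 1 + z + 15/44z².

Solve |R(x)|<1 on ℝ⁻.
x=-1.25: |R|=0.2827
R=1: x+15/44x²=0 ⇒ x=−44/15=-2.9333; min R=1−1/(4·15/44)=0.2667>−1
Confirm numerically:
  x=-2.647: |R|=0.74162 <1
  x=-2.435: |R|=0.58633 <1
  x=-1.274: |R|=0.27932 <1
  x=-3.532: |R|=1.72085 >1
  x=-3.399: |R|=1.53959 >1
  x=-3.341: |R|=1.46432 >1
Stable set (-2.9333, 0).

(-2.9333,0); λ=-6 ⇒ h* = (44/15)/6 = 0.4889.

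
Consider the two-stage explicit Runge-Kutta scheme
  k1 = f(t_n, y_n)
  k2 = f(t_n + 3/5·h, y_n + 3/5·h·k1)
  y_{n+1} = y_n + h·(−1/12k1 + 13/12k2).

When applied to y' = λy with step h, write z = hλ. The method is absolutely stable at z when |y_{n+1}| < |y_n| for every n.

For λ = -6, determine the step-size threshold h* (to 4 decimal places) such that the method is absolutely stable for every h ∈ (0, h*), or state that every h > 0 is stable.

With y'=λy (z=hλ):
  k1=λy_n ⇒ h·k1=z·y_n;  k2=λ(1+3/5z)y_n ⇒ h·k2=z(1+3/5z)y_n
  y_{n+1}/y_n = 1 − 1/12z + 13/12z(1+3/5z) = 1 + z + 13/20z²
  R(z) = 1 + z + 13/20z².

Solve |R(x)|<1 on ℝ⁻.
x=-0.87: |R|=0.6220
R=1: x+13/20x²=0 ⇒ x=−20/13=-1.5385; min R=1−1/(4·13/20)=0.6154>−1
Confirm numerically:
  x=-1.283: |R|=0.78696 <1
  x=-1.048: |R|=0.66590 <1
  x=-0.643: |R|=0.62574 <1
  x=-1.855: |R|=1.38167 >1
  x=-1.698: |R|=1.17608 >1
Stable set (-1.5385, 0).

(-1.5385,0); λ=-6 ⇒ h* = (20/13)/6 = 0.2564.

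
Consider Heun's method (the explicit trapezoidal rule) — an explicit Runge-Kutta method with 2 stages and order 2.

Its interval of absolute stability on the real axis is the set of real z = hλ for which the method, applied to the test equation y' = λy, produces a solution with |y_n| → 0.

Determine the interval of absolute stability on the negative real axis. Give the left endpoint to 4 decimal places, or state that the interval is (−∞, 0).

(-2.0000, 0).

Set f=λy, z=hλ:
  order 2, 2-stage ⇒ R(z)=1+z+z^2/2
  (e.g. R(-1.67)=0.72445, |R|=0.72445)

Boundary: |R(x)|=1, x<0.
x=-1.67: |R|=0.7244
|R(-1.91)|=0.9140 |R(-1.86)|=0.8698 |R(-0.99)|=0.5000
Bisect:
  x_lo=-2.8713 |R|=2.2509  x_hi=-0.2532 |R|=0.7788
  mid=-1.56226 |R|=0.65807 →hi
  mid=-2.21677 |R|=1.24027 →lo
  mid=-1.88952 |R|=0.89562 →hi
  mid=-2.05315 |R|=1.05456 →lo
  mid=-1.97133 |R|=0.97174 →hi
  mid=-2.01224 |R|=1.01231 →lo
  mid=-1.99179 |R|=0.99182 →hi
  ...
  [-2.00010,-1.99994] ⇒ x*=-2.0000
Stable set (-2.0000, 0).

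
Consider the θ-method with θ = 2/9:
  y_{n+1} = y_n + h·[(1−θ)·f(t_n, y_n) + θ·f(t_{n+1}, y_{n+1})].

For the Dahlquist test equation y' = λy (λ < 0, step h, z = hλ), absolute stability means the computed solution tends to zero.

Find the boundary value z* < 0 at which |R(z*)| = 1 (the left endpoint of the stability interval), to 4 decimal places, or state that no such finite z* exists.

left endpoint -3.6000.

Set f=λy, z=hλ:
  y_{n+1} = y_n + z·[7/9·y_n + 2/9·y_{n+1}] ⇒ (1 − 2/9z)y_{n+1} = (1 + 7/9z)y_n
  R(z) = (1 + 7/9z)/(1 − 2/9z).

Solve |R(x)|<1 on ℝ⁻.
x=-0.66: |R|=0.4244
R=−1: 1+7/9x = −1+2/9x ⇒ -5/9x=2 ⇒ x=2/(-5/9)=-3.6000
Confirm numerically:
  x=-3.493: |R|=0.96653 <1
  x=-3.213: |R|=0.87456 <1
  x=-2.416: |R|=0.57201 <1
  x=-1.867: |R|=0.31954 <1
  x=-3.992: |R|=1.11540 >1
  x=-3.976: |R|=1.11090 >1
  x=-3.730: |R|=1.03949 >1
Stable set (-3.6000, 0).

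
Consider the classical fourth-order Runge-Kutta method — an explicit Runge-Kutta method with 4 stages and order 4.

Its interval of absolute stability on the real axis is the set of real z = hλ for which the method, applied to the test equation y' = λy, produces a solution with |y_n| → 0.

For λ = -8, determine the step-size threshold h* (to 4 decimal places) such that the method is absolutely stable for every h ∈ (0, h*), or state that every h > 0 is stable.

With y'=λy (z=hλ):
  order 4, 4-stage ⇒ R(z)=1+z+z^2/2+z^3/6+z^4/24
  (e.g. R(-1.59)=0.27041, |R|=0.27041)

Find x<0 with |R(x)|<1.
x=-1.59: |R|=0.2704
|R(-3.18)|=1.7775 |R(-2.75)|=0.9481 |R(-1.09)|=0.3470
Bisect:
  x_lo=-3.6083 |R|=3.1348  x_hi=-0.2879 |R|=0.7499
  mid=-1.94807 |R|=0.31735 →hi
  mid=-2.77817 |R|=0.98932 →hi
  mid=-3.19322 |R|=1.81058 →lo
  mid=-2.98570 |R|=1.34665 →lo
  mid=-2.88194 |R|=1.15576 →lo
  mid=-2.83005 |R|=1.06961 →lo
  mid=-2.80411 |R|=1.02875 →lo
  mid=-2.79114 |R|=1.00886 →lo
  ...
  [-2.78547,-2.78527] ⇒ x*=-2.7853
Interval (-2.7853, 0).

(-2.7853,0); λ=-8 ⇒ h* = 0.3482.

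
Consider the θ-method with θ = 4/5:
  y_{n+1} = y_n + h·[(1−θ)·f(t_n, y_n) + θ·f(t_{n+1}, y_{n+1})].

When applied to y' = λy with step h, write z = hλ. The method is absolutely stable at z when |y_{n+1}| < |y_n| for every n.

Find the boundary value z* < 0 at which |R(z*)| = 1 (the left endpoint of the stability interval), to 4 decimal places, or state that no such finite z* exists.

(−∞, 0) — no finite endpoint.

With y'=λy (z=hλ):
  y_{n+1} = y_n + z·[1/5·y_n + 4/5·y_{n+1}] ⇒ (1 − 4/5z)y_{n+1} = (1 + 1/5z)y_n
  ⇒ R(z) = (1 + 1/5z)/(1 − 4/5z).

Boundary: |R(x)|=1, x<0.
x=-1.54: |R|=0.3100
x=-2: |R|=0.2308
x=-10: |R|=0.1111
x=-100: |R|=0.2346
θ=4/5≥1/2 ⇒ |1+1/5x|<|1−4/5x| ∀x<0 ⇒ stable on all of ℝ⁻.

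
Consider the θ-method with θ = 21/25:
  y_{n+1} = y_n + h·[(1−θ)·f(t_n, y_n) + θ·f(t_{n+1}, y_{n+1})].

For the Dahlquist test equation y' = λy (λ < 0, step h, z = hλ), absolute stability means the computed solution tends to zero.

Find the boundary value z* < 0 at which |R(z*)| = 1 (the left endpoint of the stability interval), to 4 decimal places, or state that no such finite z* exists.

unbounded; (−∞, 0).

Set f=λy, z=hλ:
  y_{n+1} = y_n + z·[4/25·y_n + 21/25·y_{n+1}] ⇒ (1 − 21/25z)y_{n+1} = (1 + 4/25z)y_n
  R(z) = (1 + 4/25z)/(1 − 21/25z).

Need |R(x)|<1, x<0.
x=-1.2: |R|=0.4024
x=-2: |R|=0.2537
x=-10: |R|=0.0638
x=-100: |R|=0.1765
θ=21/25≥1/2 ⇒ |1+4/25x|<|1−21/25x| ∀x<0 ⇒ unbounded interval.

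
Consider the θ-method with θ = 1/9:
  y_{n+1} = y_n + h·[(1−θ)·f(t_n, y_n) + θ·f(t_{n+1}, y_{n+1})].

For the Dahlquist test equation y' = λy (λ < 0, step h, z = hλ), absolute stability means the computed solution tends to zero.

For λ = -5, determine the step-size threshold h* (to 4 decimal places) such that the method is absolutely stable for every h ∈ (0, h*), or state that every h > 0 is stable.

(-2.5714,0); λ=-5 ⇒ h* = (18/7)/5 = 0.5143.

With y'=λy (z=hλ):
  y_{n+1} = y_n + z·[8/9·y_n + 1/9·y_{n+1}] ⇒ (1 − 1/9z)y_{n+1} = (1 + 8/9z)y_n
  so R(z) = (1 + 8/9z)/(1 − 1/9z).

Need |R(x)|<1, x<0.
x=-0.98: |R|=0.1162
R=−1: 1+8/9x = −1+1/9x ⇒ -7/9x=2 ⇒ x=2/(-7/9)=-2.5714
Confirm numerically:
  x=-2.458: |R|=0.93070 <1
  x=-2.328: |R|=0.84958 <1
  x=-2.250: |R|=0.80000 <1
  x=-1.983: |R|=0.62497 <1
  x=-3.132: |R|=1.32344 >1
  x=-2.672: |R|=1.06032 >1
  x=-2.630: |R|=1.03525 >1
So |R|<1 on (-2.5714, 0).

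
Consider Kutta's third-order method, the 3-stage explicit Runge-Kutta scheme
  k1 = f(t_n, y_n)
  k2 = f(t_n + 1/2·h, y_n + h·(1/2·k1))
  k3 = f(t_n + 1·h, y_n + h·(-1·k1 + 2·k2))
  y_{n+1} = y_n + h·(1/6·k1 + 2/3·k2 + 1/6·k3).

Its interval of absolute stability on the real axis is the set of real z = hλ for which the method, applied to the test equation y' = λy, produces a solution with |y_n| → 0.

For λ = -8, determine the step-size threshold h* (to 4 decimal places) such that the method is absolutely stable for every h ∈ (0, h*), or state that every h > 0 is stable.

(-2.5127,0); λ=-8 ⇒ h* = 0.3141.

Set f=λy, z=hλ:
  order 3, 3-stage ⇒ R(z)=1+z+z^2/2+z^3/6
  (e.g. R(-0.98)=0.34333, |R|=0.34333)

Solve |R(x)|<1 on ℝ⁻.
x=-0.98: |R|=0.3433
|R(-2.75)|=1.4349 |R(-1.92)|=0.2564 |R(-0.98)|=0.3433
Bisect:
  x_lo=-3.3466 |R|=2.9934  x_hi=-0.2388 |R|=0.7874
  mid=-1.79269 |R|=0.14603 →hi
  mid=-2.56962 |R|=1.09600 →lo
  mid=-2.18116 |R|=0.53189 →hi
  mid=-2.37539 |R|=0.78800 →hi
  mid=-2.47251 |R|=0.93505 →hi
  mid=-2.52107 |R|=1.01373 →lo
  mid=-2.49679 |R|=0.97395 →hi
  ...
  [-2.51291,-2.51272] ⇒ x*=-2.5127
So |R|<1 on (-2.5127, 0).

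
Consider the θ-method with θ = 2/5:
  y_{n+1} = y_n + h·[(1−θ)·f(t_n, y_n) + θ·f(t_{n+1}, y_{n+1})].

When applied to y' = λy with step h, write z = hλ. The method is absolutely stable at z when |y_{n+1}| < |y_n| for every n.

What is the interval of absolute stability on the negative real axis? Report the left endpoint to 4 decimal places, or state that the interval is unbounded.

(-10.0000, 0).

Test eqn y'=λy, z=hλ:
  y_{n+1} = y_n + z·[3/5·y_n + 2/5·y_{n+1}] ⇒ (1 − 2/5z)y_{n+1} = (1 + 3/5z)y_n
  ⇒ R(z) = (1 + 3/5z)/(1 − 2/5z).

Need |R(x)|<1, x<0.
x=-1.79: |R|=0.0431
R=−1: 1+3/5x = −1+2/5x ⇒ -1/5x=2 ⇒ x=2/(-1/5)=-10.0000
Confirm numerically:
  x=-9.790: |R|=0.99146 <1
  x=-6.836: |R|=0.83055 <1
  x=-6.010: |R|=0.76557 <1
  x=-5.353: |R|=0.70413 <1
  x=-10.500: |R|=1.01923 >1
  x=-10.328: |R|=1.01278 >1
  x=-10.101: |R|=1.00401 >1
So |R|<1 on (-10.0000, 0).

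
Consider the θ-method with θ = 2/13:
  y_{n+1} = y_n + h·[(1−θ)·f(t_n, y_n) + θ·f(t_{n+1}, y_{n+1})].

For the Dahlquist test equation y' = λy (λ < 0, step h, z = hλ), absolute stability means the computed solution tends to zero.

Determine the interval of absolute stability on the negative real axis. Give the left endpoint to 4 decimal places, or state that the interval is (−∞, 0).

Test eqn y'=λy, z=hλ:
  y_{n+1} = y_n + z·[11/13·y_n + 2/13·y_{n+1}] ⇒ (1 − 2/13z)y_{n+1} = (1 + 11/13z)y_n
  so R(z) = (1 + 11/13z)/(1 − 2/13z).

Find x<0 with |R(x)|<1.
x=-1.7: |R|=0.3476
R=−1: 1+11/13x = −1+2/13x ⇒ -9/13x=2 ⇒ x=2/(-9/13)=-2.8889
Confirm numerically:
  x=-2.670: |R|=0.89258 <1
  x=-2.187: |R|=0.63641 <1
  x=-1.909: |R|=0.47562 <1
  x=-1.434: |R|=0.17482 <1
  x=-3.413: |R|=1.23792 >1
  x=-3.394: |R|=1.22974 >1
  x=-3.370: |R|=1.21935 >1
So |R|<1 on (-2.8889, 0).

z∈(-2.8889,0).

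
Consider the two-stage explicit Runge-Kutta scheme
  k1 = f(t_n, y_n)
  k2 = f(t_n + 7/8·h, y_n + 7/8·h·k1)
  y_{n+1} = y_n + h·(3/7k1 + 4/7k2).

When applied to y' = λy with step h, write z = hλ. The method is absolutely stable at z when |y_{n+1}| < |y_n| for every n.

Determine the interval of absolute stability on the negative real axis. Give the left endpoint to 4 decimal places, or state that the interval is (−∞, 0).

On y'=λy, z=hλ:
  k1=λy_n ⇒ h·k1=z·y_n;  k2=λ(1+7/8z)y_n ⇒ h·k2=z(1+7/8z)y_n
  y_{n+1}/y_n = 1 + 3/7z + 4/7z(1+7/8z) = 1 + z + 1/2z²
  R(z) = 1 + z + 1/2z².

Solve |R(x)|<1 on ℝ⁻.
x=-1.3: |R|=0.5450
R=1: x+1/2x²=0 ⇒ x=−2=-2.0000; min R=1−1/(4·1/2)=0.5000>−1
Confirm numerically:
  x=-1.698: |R|=0.74360 <1
  x=-1.459: |R|=0.60534 <1
  x=-1.280: |R|=0.53920 <1
  x=-2.561: |R|=1.71836 >1
  x=-2.538: |R|=1.68272 >1
  x=-2.151: |R|=1.16240 >1
Interval (-2.0000, 0).

(-2.0000, 0).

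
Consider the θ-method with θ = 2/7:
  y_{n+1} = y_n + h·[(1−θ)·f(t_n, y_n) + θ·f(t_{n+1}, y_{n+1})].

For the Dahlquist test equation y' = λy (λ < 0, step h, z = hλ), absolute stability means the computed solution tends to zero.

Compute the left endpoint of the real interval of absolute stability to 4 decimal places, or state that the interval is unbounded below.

On y'=λy, z=hλ:
  y_{n+1} = y_n + z·[5/7·y_n + 2/7·y_{n+1}] ⇒ (1 − 2/7z)y_{n+1} = (1 + 5/7z)y_n
  ⇒ R(z) = (1 + 5/7z)/(1 − 2/7z).

Need |R(x)|<1, x<0.
x=-1.17: |R|=0.1231
R=−1: 1+5/7x = −1+2/7x ⇒ -3/7x=2 ⇒ x=2/(-3/7)=-4.6667
Confirm numerically:
  x=-4.013: |R|=0.86949 <1
  x=-3.426: |R|=0.73130 <1
  x=-2.534: |R|=0.46984 <1
  x=-5.156: |R|=1.08480 >1
  x=-4.862: |R|=1.03504 >1
  x=-4.789: |R|=1.02214 >1
Interval (-4.6667, 0).

z* = -4.6667.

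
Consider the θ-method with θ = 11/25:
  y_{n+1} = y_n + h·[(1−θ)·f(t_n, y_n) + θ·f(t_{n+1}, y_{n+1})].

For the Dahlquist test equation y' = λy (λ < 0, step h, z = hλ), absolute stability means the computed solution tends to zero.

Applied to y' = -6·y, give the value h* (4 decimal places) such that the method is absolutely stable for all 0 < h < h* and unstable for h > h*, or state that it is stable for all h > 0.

(-16.6667,0); λ=-6 ⇒ h* = (50/3)/6 = 2.7778.

On y'=λy, z=hλ:
  y_{n+1} = y_n + z·[14/25·y_n + 11/25·y_{n+1}] ⇒ (1 − 11/25z)y_{n+1} = (1 + 14/25z)y_n
  so R(z) = (1 + 14/25z)/(1 − 11/25z).

Boundary: |R(x)|=1, x<0.
x=-0.6: |R|=0.5253
R=−1: 1+14/25x = −1+11/25x ⇒ -3/25x=2 ⇒ x=2/(-3/25)=-16.6667
Confirm numerically:
  x=-15.268: |R|=0.97825 <1
  x=-14.590: |R|=0.96641 <1
  x=-12.617: |R|=0.92582 <1
  x=-9.929: |R|=0.84940 <1
  x=-17.111: |R|=1.00625 >1
  x=-16.974: |R|=1.00435 >1
  x=-16.860: |R|=1.00276 >1
So |R|<1 on (-16.6667, 0).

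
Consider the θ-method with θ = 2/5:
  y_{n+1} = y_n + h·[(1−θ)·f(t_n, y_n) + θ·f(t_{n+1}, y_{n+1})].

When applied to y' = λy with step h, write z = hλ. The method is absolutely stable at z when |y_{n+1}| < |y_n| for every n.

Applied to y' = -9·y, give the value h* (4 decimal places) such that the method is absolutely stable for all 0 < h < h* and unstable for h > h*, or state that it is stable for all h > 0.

(-10.0000,0); λ=-9 ⇒ h* = (10)/9 = 1.1111.

Set f=λy, z=hλ:
  y_{n+1} = y_n + z·[3/5·y_n + 2/5·y_{n+1}] ⇒ (1 − 2/5z)y_{n+1} = (1 + 3/5z)y_n
  ⇒ R(z) = (1 + 3/5z)/(1 − 2/5z).

Boundary: |R(x)|=1, x<0.
x=-0.94: |R|=0.3169
R=−1: 1+3/5x = −1+2/5x ⇒ -1/5x=2 ⇒ x=2/(-1/5)=-10.0000
Confirm numerically:
  x=-9.307: |R|=0.97065 <1
  x=-7.654: |R|=0.88448 <1
  x=-6.283: |R|=0.78840 <1
  x=-10.304: |R|=1.01187 >1
  x=-10.288: |R|=1.01126 >1
  x=-10.168: |R|=1.00663 >1
So |R|<1 on (-10.0000, 0).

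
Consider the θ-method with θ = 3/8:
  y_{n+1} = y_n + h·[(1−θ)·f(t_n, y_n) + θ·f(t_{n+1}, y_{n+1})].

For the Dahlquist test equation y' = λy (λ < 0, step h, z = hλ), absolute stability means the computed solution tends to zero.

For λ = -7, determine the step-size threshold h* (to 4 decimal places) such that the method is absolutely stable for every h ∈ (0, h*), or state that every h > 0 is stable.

(-8.0000,0); λ=-7 ⇒ h* = (8)/7 = 1.1429.

Test eqn y'=λy, z=hλ:
  y_{n+1} = y_n + z·[5/8·y_n + 3/8·y_{n+1}] ⇒ (1 − 3/8z)y_{n+1} = (1 + 5/8z)y_n
  ⇒ R(z) = (1 + 5/8z)/(1 − 3/8z).

Need |R(x)|<1, x<0.
x=-0.35: |R|=0.6906
R=−1: 1+5/8x = −1+3/8x ⇒ -1/4x=2 ⇒ x=2/(-1/4)=-8.0000
Confirm numerically:
  x=-6.967: |R|=0.92851 <1
  x=-4.141: |R|=0.62209 <1
  x=-3.560: |R|=0.52463 <1
  x=-8.550: |R|=1.03269 >1
  x=-8.136: |R|=1.00839 >1
  x=-8.061: |R|=1.00379 >1
Interval (-8.0000, 0).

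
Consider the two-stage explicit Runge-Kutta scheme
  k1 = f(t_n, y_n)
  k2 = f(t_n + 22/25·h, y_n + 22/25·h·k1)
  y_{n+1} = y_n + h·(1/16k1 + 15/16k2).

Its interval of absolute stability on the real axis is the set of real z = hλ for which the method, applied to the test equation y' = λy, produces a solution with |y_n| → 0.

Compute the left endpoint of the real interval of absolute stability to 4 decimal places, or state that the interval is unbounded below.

With y'=λy (z=hλ):
  k1=λy_n ⇒ h·k1=z·y_n;  k2=λ(1+22/25z)y_n ⇒ h·k2=z(1+22/25z)y_n
  y_{n+1}/y_n = 1 + 1/16z + 15/16z(1+22/25z) = 1 + z + 33/40z²
  so R(z) = 1 + z + 33/40z².

Boundary: |R(x)|=1, x<0.
x=-0.51: |R|=0.7046
R=1: x+33/40x²=0 ⇒ x=−40/33=-1.2121; min R=1−1/(4·33/40)=0.6970>−1
Confirm numerically:
  x=-0.654: |R|=0.69887 <1
  x=-0.623: |R|=0.69721 <1
  x=-0.565: |R|=0.69836 <1
  x=-0.533: |R|=0.70137 <1
  x=-1.563: |R|=1.45245 >1
  x=-1.394: |R|=1.20917 >1
So |R|<1 on (-1.2121, 0).

z* = -1.2121.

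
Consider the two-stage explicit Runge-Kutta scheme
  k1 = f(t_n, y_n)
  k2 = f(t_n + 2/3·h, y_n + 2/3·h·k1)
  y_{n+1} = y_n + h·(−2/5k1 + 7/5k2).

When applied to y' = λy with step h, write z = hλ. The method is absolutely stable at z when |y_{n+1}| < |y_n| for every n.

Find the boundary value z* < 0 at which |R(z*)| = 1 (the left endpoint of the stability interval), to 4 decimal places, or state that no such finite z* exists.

z* = -1.0714.

Set f=λy, z=hλ:
  k1=λy_n ⇒ h·k1=z·y_n;  k2=λ(1+2/3z)y_n ⇒ h·k2=z(1+2/3z)y_n
  y_{n+1}/y_n = 1 − 2/5z + 7/5z(1+2/3z) = 1 + z + 14/15z²
  so R(z) = 1 + z + 14/15z².

Find x<0 with |R(x)|<1.
x=-1.56: |R|=1.7114
R=1: x+14/15x²=0 ⇒ x=−15/14=-1.0714; min R=1−1/(4·14/15)=0.7321>−1
Confirm numerically:
  x=-0.917: |R|=0.86783 <1
  x=-0.794: |R|=0.79441 <1
  x=-0.707: |R|=0.75953 <1
  x=-1.568: |R|=1.72672 >1
  x=-1.240: |R|=1.19509 >1
  x=-1.237: |R|=1.19116 >1
Stable set (-1.0714, 0).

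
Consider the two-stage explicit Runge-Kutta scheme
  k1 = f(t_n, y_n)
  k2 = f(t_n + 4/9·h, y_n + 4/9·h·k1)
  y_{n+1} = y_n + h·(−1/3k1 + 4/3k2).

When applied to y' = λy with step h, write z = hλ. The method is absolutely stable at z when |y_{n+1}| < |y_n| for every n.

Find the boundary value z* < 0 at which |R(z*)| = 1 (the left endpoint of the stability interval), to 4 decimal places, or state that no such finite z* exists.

On y'=λy, z=hλ:
  k1=λy_n ⇒ h·k1=z·y_n;  k2=λ(1+4/9z)y_n ⇒ h·k2=z(1+4/9z)y_n
  y_{n+1}/y_n = 1 − 1/3z + 4/3z(1+4/9z) = 1 + z + 16/27z²
  Hence R(z) = 1 + z + 16/27z².

Find x<0 with |R(x)|<1.
x=-1.66: |R|=0.9729
R=1: x+16/27x²=0 ⇒ x=−27/16=-1.6875; min R=1−1/(4·16/27)=0.5781>−1
Confirm numerically:
  x=-1.200: |R|=0.65333 <1
  x=-1.041: |R|=0.60118 <1
  x=-1.039: |R|=0.60072 <1
  x=-0.950: |R|=0.58481 <1
  x=-2.152: |R|=1.59236 >1
  x=-2.066: |R|=1.46340 >1
  x=-2.055: |R|=1.44753 >1
Stable set (-1.6875, 0).

z* = -1.6875.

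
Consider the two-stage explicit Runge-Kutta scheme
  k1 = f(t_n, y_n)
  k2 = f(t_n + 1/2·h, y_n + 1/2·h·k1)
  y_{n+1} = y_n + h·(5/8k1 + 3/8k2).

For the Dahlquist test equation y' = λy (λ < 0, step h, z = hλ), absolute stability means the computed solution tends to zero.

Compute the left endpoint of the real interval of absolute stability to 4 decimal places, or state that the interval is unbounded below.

On y'=λy, z=hλ:
  k1=λy_n ⇒ h·k1=z·y_n;  k2=λ(1+1/2z)y_n ⇒ h·k2=z(1+1/2z)y_n
  y_{n+1}/y_n = 1 + 5/8z + 3/8z(1+1/2z) = 1 + z + 3/16z²
  ⇒ R(z) = 1 + z + 3/16z².

Boundary: |R(x)|=1, x<0.
x=-1.78: |R|=0.1859
R=1: x+3/16x²=0 ⇒ x=−16/3=-5.3333; min R=1−1/(4·3/16)=-0.3333>−1
Confirm numerically:
  x=-4.265: |R|=0.14567 <1
  x=-3.205: |R|=0.27900 <1
  x=-3.092: |R|=0.29941 <1
  x=-5.709: |R|=1.40213 >1
  x=-5.614: |R|=1.29544 >1
  x=-5.508: |R|=1.18039 >1
So |R|<1 on (-5.3333, 0).

z* = -5.3333.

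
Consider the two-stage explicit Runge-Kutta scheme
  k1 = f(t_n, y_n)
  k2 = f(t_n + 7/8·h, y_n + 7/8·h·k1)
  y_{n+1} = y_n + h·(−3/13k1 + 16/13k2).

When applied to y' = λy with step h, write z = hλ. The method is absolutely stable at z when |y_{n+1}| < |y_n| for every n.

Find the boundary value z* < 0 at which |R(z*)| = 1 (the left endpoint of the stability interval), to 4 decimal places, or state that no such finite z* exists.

With y'=λy (z=hλ):
  k1=λy_n ⇒ h·k1=z·y_n;  k2=λ(1+7/8z)y_n ⇒ h·k2=z(1+7/8z)y_n
  y_{n+1}/y_n = 1 − 3/13z + 16/13z(1+7/8z) = 1 + z + 14/13z²
  R(z) = 1 + z + 14/13z².

Boundary: |R(x)|=1, x<0.
x=-1.53: |R|=1.9910
R=1: x+14/13x²=0 ⇒ x=−13/14=-0.9286; min R=1−1/(4·14/13)=0.7679>−1
Confirm numerically:
  x=-0.886: |R|=0.95938 <1
  x=-0.713: |R|=0.83447 <1
  x=-0.461: |R|=0.76787 <1
  x=-1.435: |R|=1.78263 >1
  x=-1.422: |R|=1.75563 >1
So |R|<1 on (-0.9286, 0).

z* = -0.9286.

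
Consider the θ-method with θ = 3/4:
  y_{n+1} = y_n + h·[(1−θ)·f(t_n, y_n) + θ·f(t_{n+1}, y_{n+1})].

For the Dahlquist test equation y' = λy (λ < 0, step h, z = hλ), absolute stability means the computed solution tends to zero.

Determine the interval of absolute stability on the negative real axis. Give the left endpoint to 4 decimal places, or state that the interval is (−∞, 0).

Test eqn y'=λy, z=hλ:
  y_{n+1} = y_n + z·[1/4·y_n + 3/4·y_{n+1}] ⇒ (1 − 3/4z)y_{n+1} = (1 + 1/4z)y_n
  ⇒ R(z) = (1 + 1/4z)/(1 − 3/4z).

Solve |R(x)|<1 on ℝ⁻.
x=-1.1: |R|=0.3973
x=-2: |R|=0.2000
x=-10: |R|=0.1765
x=-100: |R|=0.3158
θ=3/4≥1/2 ⇒ |1+1/4x|<|1−3/4x| ∀x<0 ⇒ unbounded interval.

interval (−∞, 0).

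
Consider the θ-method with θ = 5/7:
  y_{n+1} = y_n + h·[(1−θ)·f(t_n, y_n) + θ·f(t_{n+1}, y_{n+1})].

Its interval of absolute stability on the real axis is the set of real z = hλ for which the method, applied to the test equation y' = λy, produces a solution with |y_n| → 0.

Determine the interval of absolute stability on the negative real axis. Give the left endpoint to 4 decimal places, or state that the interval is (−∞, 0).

With y'=λy (z=hλ):
  y_{n+1} = y_n + z·[2/7·y_n + 5/7·y_{n+1}] ⇒ (1 − 5/7z)y_{n+1} = (1 + 2/7z)y_n
  ⇒ R(z) = (1 + 2/7z)/(1 − 5/7z).

Find x<0 with |R(x)|<1.
x=-0.68: |R|=0.5423
x=-2: |R|=0.1765
x=-10: |R|=0.2281
x=-100: |R|=0.3807
θ=5/7≥1/2 ⇒ |1+2/7x|<|1−5/7x| ∀x<0 ⇒ unbounded interval.

unbounded; (−∞, 0).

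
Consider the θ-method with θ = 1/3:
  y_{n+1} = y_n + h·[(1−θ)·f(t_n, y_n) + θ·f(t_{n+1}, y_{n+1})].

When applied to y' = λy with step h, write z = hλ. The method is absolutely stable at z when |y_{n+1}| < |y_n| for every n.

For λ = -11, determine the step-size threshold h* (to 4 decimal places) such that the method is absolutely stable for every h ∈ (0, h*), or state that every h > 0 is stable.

(-6.0000,0); λ=-11 ⇒ h* = (6)/11 = 0.5455.

With y'=λy (z=hλ):
  y_{n+1} = y_n + z·[2/3·y_n + 1/3·y_{n+1}] ⇒ (1 − 1/3z)y_{n+1} = (1 + 2/3z)y_n
  R(z) = (1 + 2/3z)/(1 − 1/3z).

Solve |R(x)|<1 on ℝ⁻.
x=-0.31: |R|=0.7190
R=−1: 1+2/3x = −1+1/3x ⇒ -1/3x=2 ⇒ x=2/(-1/3)=-6.0000
Confirm numerically:
  x=-4.860: |R|=0.85496 <1
  x=-4.781: |R|=0.84334 <1
  x=-4.162: |R|=0.74337 <1
  x=-6.583: |R|=1.06084 >1
  x=-6.385: |R|=1.04102 >1
  x=-6.172: |R|=1.01875 >1
Stable set (-6.0000, 0).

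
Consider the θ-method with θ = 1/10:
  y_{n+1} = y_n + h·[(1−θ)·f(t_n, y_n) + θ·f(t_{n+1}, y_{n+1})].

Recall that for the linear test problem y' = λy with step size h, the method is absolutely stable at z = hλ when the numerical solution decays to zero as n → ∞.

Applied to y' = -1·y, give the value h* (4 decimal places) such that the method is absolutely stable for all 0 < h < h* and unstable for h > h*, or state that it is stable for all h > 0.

(-2.5000,0); λ=-1 ⇒ h* = (5/2)/1 = 2.5000.

On y'=λy, z=hλ:
  y_{n+1} = y_n + z·[9/10·y_n + 1/10·y_{n+1}] ⇒ (1 − 1/10z)y_{n+1} = (1 + 9/10z)y_n
  Hence R(z) = (1 + 9/10z)/(1 − 1/10z).

Find x<0 with |R(x)|<1.
x=-0.77: |R|=0.2851
R=−1: 1+9/10x = −1+1/10x ⇒ -4/5x=2 ⇒ x=2/(-4/5)=-2.5000
Confirm numerically:
  x=-2.073: |R|=0.71705 <1
  x=-1.773: |R|=0.50599 <1
  x=-1.070: |R|=0.03342 <1
  x=-3.061: |R|=1.34362 >1
  x=-2.950: |R|=1.27799 >1
  x=-2.733: |R|=1.14639 >1
Stable set (-2.5000, 0).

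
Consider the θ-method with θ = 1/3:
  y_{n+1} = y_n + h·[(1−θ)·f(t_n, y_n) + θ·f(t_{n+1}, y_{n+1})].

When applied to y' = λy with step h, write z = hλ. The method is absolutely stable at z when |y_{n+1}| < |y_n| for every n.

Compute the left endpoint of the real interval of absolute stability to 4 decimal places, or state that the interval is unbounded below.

left endpoint -6.0000.

On y'=λy, z=hλ:
  y_{n+1} = y_n + z·[2/3·y_n + 1/3·y_{n+1}] ⇒ (1 − 1/3z)y_{n+1} = (1 + 2/3z)y_n
  so R(z) = (1 + 2/3z)/(1 − 1/3z).

Need |R(x)|<1, x<0.
x=-0.58: |R|=0.5140
R=−1: 1+2/3x = −1+1/3x ⇒ -1/3x=2 ⇒ x=2/(-1/3)=-6.0000
Confirm numerically:
  x=-5.312: |R|=0.91723 <1
  x=-5.276: |R|=0.91252 <1
  x=-3.269: |R|=0.56436 <1
  x=-2.856: |R|=0.46311 <1
  x=-6.539: |R|=1.05650 >1
  x=-6.420: |R|=1.04459 >1
  x=-6.021: |R|=1.00233 >1
Stable set (-6.0000, 0).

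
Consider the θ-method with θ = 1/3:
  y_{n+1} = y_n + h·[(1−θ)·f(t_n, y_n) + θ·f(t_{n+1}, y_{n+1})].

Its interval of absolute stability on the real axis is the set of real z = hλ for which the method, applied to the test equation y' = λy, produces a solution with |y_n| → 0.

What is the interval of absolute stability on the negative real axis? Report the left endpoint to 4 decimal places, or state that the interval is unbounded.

On y'=λy, z=hλ:
  y_{n+1} = y_n + z·[2/3·y_n + 1/3·y_{n+1}] ⇒ (1 − 1/3z)y_{n+1} = (1 + 2/3z)y_n
  Hence R(z) = (1 + 2/3z)/(1 − 1/3z).

Solve |R(x)|<1 on ℝ⁻.
x=-0.71: |R|=0.4259
R=−1: 1+2/3x = −1+1/3x ⇒ -1/3x=2 ⇒ x=2/(-1/3)=-6.0000
Confirm numerically:
  x=-4.903: |R|=0.86119 <1
  x=-4.474: |R|=0.79583 <1
  x=-4.337: |R|=0.77334 <1
  x=-2.434: |R|=0.34376 <1
  x=-6.508: |R|=1.05343 >1
  x=-6.237: |R|=1.02566 >1
So |R|<1 on (-6.0000, 0).

z∈(-6.0000,0).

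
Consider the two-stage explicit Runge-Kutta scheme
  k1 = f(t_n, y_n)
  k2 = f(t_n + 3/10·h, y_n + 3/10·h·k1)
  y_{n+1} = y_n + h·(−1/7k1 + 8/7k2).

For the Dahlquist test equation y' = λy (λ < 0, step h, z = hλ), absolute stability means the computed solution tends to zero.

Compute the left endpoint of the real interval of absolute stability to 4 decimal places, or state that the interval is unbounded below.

left endpoint -2.9167.

On y'=λy, z=hλ:
  k1=λy_n ⇒ h·k1=z·y_n;  k2=λ(1+3/10z)y_n ⇒ h·k2=z(1+3/10z)y_n
  y_{n+1}/y_n = 1 − 1/7z + 8/7z(1+3/10z) = 1 + z + 12/35z²
  ⇒ R(z) = 1 + z + 12/35z².

Find x<0 with |R(x)|<1.
x=-0.44: |R|=0.6264
R=1: x+12/35x²=0 ⇒ x=−35/12=-2.9167; min R=1−1/(4·12/35)=0.2708>−1
Confirm numerically:
  x=-2.644: |R|=0.75282 <1
  x=-2.316: |R|=0.52304 <1
  x=-2.279: |R|=0.50175 <1
  x=-1.799: |R|=0.31062 <1
  x=-3.494: |R|=1.69161 >1
  x=-3.015: |R|=1.10165 >1
  x=-3.005: |R|=1.09101 >1
Stable set (-2.9167, 0).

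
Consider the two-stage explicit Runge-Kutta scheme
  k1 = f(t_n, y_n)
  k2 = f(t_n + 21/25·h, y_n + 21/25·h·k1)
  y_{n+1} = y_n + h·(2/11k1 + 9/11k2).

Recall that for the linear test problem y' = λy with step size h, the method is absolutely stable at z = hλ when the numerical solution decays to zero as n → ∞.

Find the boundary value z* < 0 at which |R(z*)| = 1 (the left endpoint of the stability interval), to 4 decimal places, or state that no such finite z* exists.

left endpoint -1.4550.

With y'=λy (z=hλ):
  k1=λy_n ⇒ h·k1=z·y_n;  k2=λ(1+21/25z)y_n ⇒ h·k2=z(1+21/25z)y_n
  y_{n+1}/y_n = 1 + 2/11z + 9/11z(1+21/25z) = 1 + z + 189/275z²
  Hence R(z) = 1 + z + 189/275z².

Need |R(x)|<1, x<0.
x=-1.71: |R|=1.2997
R=1: x+189/275x²=0 ⇒ x=−275/189=-1.4550; min R=1−1/(4·189/275)=0.6362>−1
Confirm numerically:
  x=-1.283: |R|=0.84831 <1
  x=-1.257: |R|=0.82892 <1
  x=-0.758: |R|=0.63688 <1
  x=-1.762: |R|=1.37174 >1
  x=-1.627: |R|=1.19230 >1
So |R|<1 on (-1.4550, 0).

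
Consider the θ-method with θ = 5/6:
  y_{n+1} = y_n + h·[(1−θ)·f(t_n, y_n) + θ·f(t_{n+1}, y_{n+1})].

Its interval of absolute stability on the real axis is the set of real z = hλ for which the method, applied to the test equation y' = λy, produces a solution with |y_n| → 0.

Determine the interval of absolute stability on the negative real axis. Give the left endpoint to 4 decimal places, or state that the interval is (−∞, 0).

(−∞, 0) — no finite endpoint.

On y'=λy, z=hλ:
  y_{n+1} = y_n + z·[1/6·y_n + 5/6·y_{n+1}] ⇒ (1 − 5/6z)y_{n+1} = (1 + 1/6z)y_n
  so R(z) = (1 + 1/6z)/(1 − 5/6z).

Need |R(x)|<1, x<0.
x=-0.55: |R|=0.6229
x=-2: |R|=0.2500
x=-10: |R|=0.0714
x=-100: |R|=0.1858
θ=5/6≥1/2 ⇒ |1+1/6x|<|1−5/6x| ∀x<0 ⇒ unbounded interval.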